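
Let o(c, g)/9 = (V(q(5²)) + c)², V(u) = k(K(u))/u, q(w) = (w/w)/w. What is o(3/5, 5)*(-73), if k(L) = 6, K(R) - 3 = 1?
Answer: -372524913/25 ≈ -1.4901e+7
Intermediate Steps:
K(R) = 4 (K(R) = 3 + 1 = 4)
q(w) = 1/w
V(u) = 6/u
o(c, g) = 9*(150 + c)² (o(c, g) = 9*(6/(1/(5²)) + c)² = 9*(6/(1/25) + c)² = 9*(6*25 + c)² = 9*(150 + c)²)
o(3/5, 5)*(-73) = (9*(150 + 3/5)²)*(-73) = (9*(150 + 3*(⅕))²)*(-73) = (9*(150 + ⅗)²)*(-73) = (9*(753/5)²)*(-73) = (9*(567009/25))*(-73) = (5103081/25)*(-73) = -372524913/25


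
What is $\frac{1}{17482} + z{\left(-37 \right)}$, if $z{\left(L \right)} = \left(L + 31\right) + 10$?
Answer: $\frac{69929}{17482} \approx 4.0001$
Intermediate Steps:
$z{\left(L \right)} = 41 + L$ ($z{\left(L \right)} = \left(31 + L\right) + 10 = 41 + L$)
$\frac{1}{17482} + z{\left(-37 \right)} = \frac{1}{17482} + \left(41 - 37\right) = \frac{1}{17482} + 4 = \frac{69929}{17482}$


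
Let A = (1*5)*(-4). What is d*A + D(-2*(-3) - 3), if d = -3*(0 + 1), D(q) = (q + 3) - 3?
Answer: 63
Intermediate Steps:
D(q) = q (D(q) = (3 + q) - 3 = q)
d = -3 (d = -3*1 = -3)
A = -20 (A = 5*(-4) = -20)
d*A + D(-2*(-3) - 3) = -3*(-20) + (-2*(-3) - 3) = 60 + (6 - 3) = 60 + 3 = 63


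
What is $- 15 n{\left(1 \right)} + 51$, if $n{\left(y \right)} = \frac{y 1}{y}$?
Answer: $36$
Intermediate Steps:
$n{\left(y \right)} = 1$ ($n{\left(y \right)} = \frac{y}{y} = 1$)
$- 15 n{\left(1 \right)} + 51 = \left(-15\right) 1 + 51 = -15 + 51 = 36$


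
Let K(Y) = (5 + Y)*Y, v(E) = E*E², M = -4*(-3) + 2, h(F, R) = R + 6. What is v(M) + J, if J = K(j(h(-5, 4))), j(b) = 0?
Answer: 2744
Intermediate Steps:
h(F, R) = 6 + R
M = 14 (M = 12 + 2 = 14)
v(E) = E³
K(Y) = Y*(5 + Y)
J = 0 (J = 0*(5 + 0) = 0*5 = 0)
v(M) + J = 14³ + 0 = 2744 + 0 = 2744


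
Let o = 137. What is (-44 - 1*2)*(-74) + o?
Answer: 3541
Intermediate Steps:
(-44 - 1*2)*(-74) + o = (-44 - 1*2)*(-74) + 137 = (-44 - 2)*(-74) + 137 = -46*(-74) + 137 = 3404 + 137 = 3541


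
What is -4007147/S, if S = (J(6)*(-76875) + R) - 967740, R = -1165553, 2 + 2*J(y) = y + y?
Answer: 4007147/2517668 ≈ 1.5916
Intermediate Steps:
J(y) = -1 + y (J(y) = -1 + (y + y)/2 = -1 + (2*y)/2 = -1 + y)
S = -2517668 (S = ((-1 + 6)*(-76875) - 1165553) - 967740 = (5*(-76875) - 1165553) - 967740 = (-384375 - 1165553) - 967740 = -1549928 - 967740 = -2517668)
-4007147/S = -4007147/(-2517668) = -4007147*(-1/2517668) = 4007147/2517668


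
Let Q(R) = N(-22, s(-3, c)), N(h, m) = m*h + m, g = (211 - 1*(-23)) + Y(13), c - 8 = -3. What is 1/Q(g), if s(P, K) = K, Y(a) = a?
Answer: -1/105 ≈ -0.0095238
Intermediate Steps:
c = 5 (c = 8 - 3 = 5)
g = 247 (g = (211 - 1*(-23)) + 13 = (211 + 23) + 13 = 234 + 13 = 247)
N(h, m) = m + h*m (N(h, m) = h*m + m = m + h*m)
Q(R) = -105 (Q(R) = 5*(1 - 22) = 5*(-21) = -105)
1/Q(g) = 1/(-105) = -1/105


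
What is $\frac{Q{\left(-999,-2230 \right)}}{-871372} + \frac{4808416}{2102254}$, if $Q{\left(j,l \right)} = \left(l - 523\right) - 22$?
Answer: $\frac{123404494753}{53877802132} \approx 2.2905$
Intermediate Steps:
$Q{\left(j,l \right)} = -545 + l$ ($Q{\left(j,l \right)} = \left(-523 + l\right) - 22 = -545 + l$)
$\frac{Q{\left(-999,-2230 \right)}}{-871372} + \frac{4808416}{2102254} = \frac{-545 - 2230}{-871372} + \frac{4808416}{2102254} = \left(-2775\right) \left(- \frac{1}{871372}\right) + 4808416 \cdot \frac{1}{2102254} = \frac{2775}{871372} + \frac{141424}{61831} = \frac{123404494753}{53877802132}$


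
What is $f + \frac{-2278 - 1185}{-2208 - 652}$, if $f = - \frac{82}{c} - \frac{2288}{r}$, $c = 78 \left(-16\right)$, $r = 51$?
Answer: $- \frac{25429933}{583440} \approx -43.586$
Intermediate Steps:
$c = -1248$
$f = - \frac{475207}{10608}$ ($f = - \frac{82}{-1248} - \frac{2288}{51} = \left(-82\right) \left(- \frac{1}{1248}\right) - \frac{2288}{51} = \frac{41}{624} - \frac{2288}{51} = - \frac{475207}{10608} \approx -44.797$)
$f + \frac{-2278 - 1185}{-2208 - 652} = - \frac{475207}{10608} + \frac{-2278 - 1185}{-2208 - 652} = - \frac{475207}{10608} - \frac{3463}{-2860} = - \frac{475207}{10608} - - \frac{3463}{2860} = - \frac{475207}{10608} + \frac{3463}{2860} = - \frac{25429933}{583440}$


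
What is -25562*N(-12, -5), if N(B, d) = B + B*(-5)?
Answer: -1226976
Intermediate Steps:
N(B, d) = -4*B (N(B, d) = B - 5*B = -4*B)
-25562*N(-12, -5) = -(-102248)*(-12) = -25562*48 = -1226976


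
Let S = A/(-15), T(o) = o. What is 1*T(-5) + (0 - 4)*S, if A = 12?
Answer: -9/5 ≈ -1.8000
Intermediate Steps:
S = -4/5 (S = 12/(-15) = 12*(-1/15) = -4/5 ≈ -0.80000)
1*T(-5) + (0 - 4)*S = 1*(-5) + (0 - 4)*(-4/5) = -5 - 4*(-4/5) = -5 + 16/5 = -9/5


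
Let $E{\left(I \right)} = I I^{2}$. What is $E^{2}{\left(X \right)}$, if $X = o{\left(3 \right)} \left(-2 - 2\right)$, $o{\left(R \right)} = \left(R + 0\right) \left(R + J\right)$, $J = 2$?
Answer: $46656000000$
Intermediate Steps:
$o{\left(R \right)} = R \left(2 + R\right)$ ($o{\left(R \right)} = \left(R + 0\right) \left(R + 2\right) = R \left(2 + R\right)$)
$X = -60$ ($X = 3 \left(2 + 3\right) \left(-2 - 2\right) = 3 \cdot 5 \left(-4\right) = 15 \left(-4\right) = -60$)
$E{\left(I \right)} = I^{3}$
$E^{2}{\left(X \right)} = \left(\left(-60\right)^{3}\right)^{2} = \left(-216000\right)^{2} = 46656000000$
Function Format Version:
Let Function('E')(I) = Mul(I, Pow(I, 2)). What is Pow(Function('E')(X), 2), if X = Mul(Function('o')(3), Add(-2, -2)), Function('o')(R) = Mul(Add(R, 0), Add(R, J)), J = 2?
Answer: 46656000000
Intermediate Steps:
Function('o')(R) = Mul(R, Add(2, R)) (Function('o')(R) = Mul(Add(R, 0), Add(R, 2)) = Mul(R, Add(2, R)))
X = -60 (X = Mul(Mul(3, Add(2, 3)), Add(-2, -2)) = Mul(Mul(3, 5), -4) = Mul(15, -4) = -60)
Function('E')(I) = Pow(I, 3)
Pow(Function('E')(X), 2) = Pow(Pow(-60, 3), 2) = Pow(-216000, 2) = 46656000000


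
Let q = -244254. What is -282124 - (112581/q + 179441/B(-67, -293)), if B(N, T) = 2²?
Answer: -53244732279/162836 ≈ -3.2698e+5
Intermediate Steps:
B(N, T) = 4
-282124 - (112581/q + 179441/B(-67, -293)) = -282124 - (112581/(-244254) + 179441/4) = -282124 - (112581*(-1/244254) + 179441*(¼)) = -282124 - (-37527/81418 + 179441/4) = -282124 - 1*7304788615/162836 = -282124 - 7304788615/162836 = -53244732279/162836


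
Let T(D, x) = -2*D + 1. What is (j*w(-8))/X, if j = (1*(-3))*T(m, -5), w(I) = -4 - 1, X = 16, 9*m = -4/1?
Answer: 85/48 ≈ 1.7708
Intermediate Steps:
m = -4/9 (m = (-4/1)/9 = (-4*1)/9 = (⅑)*(-4) = -4/9 ≈ -0.44444)
T(D, x) = 1 - 2*D
w(I) = -5
j = -17/3 (j = (1*(-3))*(1 - 2*(-4/9)) = -3*(1 + 8/9) = -3*17/9 = -17/3 ≈ -5.6667)
(j*w(-8))/X = -17/3*(-5)/16 = (85/3)*(1/16) = 85/48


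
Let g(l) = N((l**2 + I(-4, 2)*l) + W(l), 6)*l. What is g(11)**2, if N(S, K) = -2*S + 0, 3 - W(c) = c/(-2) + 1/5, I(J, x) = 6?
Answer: 461519289/25 ≈ 1.8461e+7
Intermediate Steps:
W(c) = 14/5 + c/2 (W(c) = 3 - (c/(-2) + 1/5) = 3 - (c*(-1/2) + 1*(1/5)) = 3 - (-c/2 + 1/5) = 3 - (1/5 - c/2) = 3 + (-1/5 + c/2) = 14/5 + c/2)
N(S, K) = -2*S
g(l) = l*(-28/5 - 13*l - 2*l**2) (g(l) = (-2*((l**2 + 6*l) + (14/5 + l/2)))*l = (-2*(14/5 + l**2 + 13*l/2))*l = (-28/5 - 13*l - 2*l**2)*l = l*(-28/5 - 13*l - 2*l**2))
g(11)**2 = ((1/5)*11*(-28 - 65*11 - 10*11**2))**2 = ((1/5)*11*(-28 - 715 - 10*121))**2 = ((1/5)*11*(-28 - 715 - 1210))**2 = ((1/5)*11*(-1953))**2 = (-21483/5)**2 = 461519289/25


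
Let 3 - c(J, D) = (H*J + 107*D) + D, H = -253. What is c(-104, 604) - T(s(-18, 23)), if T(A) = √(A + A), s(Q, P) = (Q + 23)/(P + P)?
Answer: -91541 - √115/23 ≈ -91542.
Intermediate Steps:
s(Q, P) = (23 + Q)/(2*P) (s(Q, P) = (23 + Q)/((2*P)) = (23 + Q)*(1/(2*P)) = (23 + Q)/(2*P))
c(J, D) = 3 - 108*D + 253*J (c(J, D) = 3 - ((-253*J + 107*D) + D) = 3 - (-253*J + 108*D) = 3 + (-108*D + 253*J) = 3 - 108*D + 253*J)
T(A) = √2*√A (T(A) = √(2*A) = √2*√A)
c(-104, 604) - T(s(-18, 23)) = (3 - 108*604 + 253*(-104)) - √2*√((½)*(23 - 18)/23) = (3 - 65232 - 26312) - √2*√((½)*(1/23)*5) = -91541 - √2*√(5/46) = -91541 - √2*√230/46 = -91541 - √115/23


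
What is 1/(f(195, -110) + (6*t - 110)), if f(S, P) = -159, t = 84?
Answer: 1/235 ≈ 0.0042553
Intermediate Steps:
1/(f(195, -110) + (6*t - 110)) = 1/(-159 + (6*84 - 110)) = 1/(-159 + (504 - 110)) = 1/(-159 + 394) = 1/235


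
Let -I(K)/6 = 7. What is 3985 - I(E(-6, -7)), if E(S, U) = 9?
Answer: 4027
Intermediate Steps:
I(K) = -42 (I(K) = -6*7 = -42)
3985 - I(E(-6, -7)) = 3985 - 1*(-42) = 3985 + 42 = 4027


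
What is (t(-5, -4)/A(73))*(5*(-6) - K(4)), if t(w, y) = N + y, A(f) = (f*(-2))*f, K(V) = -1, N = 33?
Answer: 841/10658 ≈ 0.078908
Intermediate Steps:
A(f) = -2*f² (A(f) = (-2*f)*f = -2*f²)
t(w, y) = 33 + y
(t(-5, -4)/A(73))*(5*(-6) - K(4)) = ((33 - 4)/((-2*73²)))*(5*(-6) - 1*(-1)) = (29/((-2*5329)))*(-30 + 1) = (29/(-10658))*(-29) = (29*(-1/10658))*(-29) = -29/10658*(-29) = 841/10658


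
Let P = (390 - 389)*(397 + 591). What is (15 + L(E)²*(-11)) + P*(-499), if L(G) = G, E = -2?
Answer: -493041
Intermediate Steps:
P = 988 (P = 1*988 = 988)
(15 + L(E)²*(-11)) + P*(-499) = (15 + (-2)²*(-11)) + 988*(-499) = (15 + 4*(-11)) - 493012 = (15 - 44) - 493012 = -29 - 493012 = -493041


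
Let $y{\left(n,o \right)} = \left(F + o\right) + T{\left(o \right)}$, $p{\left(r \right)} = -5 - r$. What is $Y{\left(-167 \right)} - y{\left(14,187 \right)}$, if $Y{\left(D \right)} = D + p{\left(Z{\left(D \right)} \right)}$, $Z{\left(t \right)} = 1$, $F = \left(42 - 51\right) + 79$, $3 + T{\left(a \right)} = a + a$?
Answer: $-801$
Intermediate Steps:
$T{\left(a \right)} = -3 + 2 a$ ($T{\left(a \right)} = -3 + \left(a + a\right) = -3 + 2 a$)
$F = 70$ ($F = -9 + 79 = 70$)
$y{\left(n,o \right)} = 67 + 3 o$ ($y{\left(n,o \right)} = \left(70 + o\right) + \left(-3 + 2 o\right) = 67 + 3 o$)
$Y{\left(D \right)} = -6 + D$ ($Y{\left(D \right)} = D - 6 = -6 + D$)
$Y{\left(-167 \right)} - y{\left(14,187 \right)} = \left(-6 - 167\right) - \left(67 + 3 \cdot 187\right) = -173 - \left(67 + 561\right) = -173 - 628 = -801$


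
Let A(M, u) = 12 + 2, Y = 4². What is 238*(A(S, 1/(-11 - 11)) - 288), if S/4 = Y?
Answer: -65212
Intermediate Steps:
Y = 16
S = 64 (S = 4*16 = 64)
A(M, u) = 14
238*(A(S, 1/(-11 - 11)) - 288) = 238*(14 - 288) = 238*(-274) = -65212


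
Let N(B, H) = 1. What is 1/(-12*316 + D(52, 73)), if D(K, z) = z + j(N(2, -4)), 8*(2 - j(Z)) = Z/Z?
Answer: -8/29737 ≈ -0.00026903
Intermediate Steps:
j(Z) = 15/8 (j(Z) = 2 - Z/(8*Z) = 2 - ⅛*1 = 2 - ⅛ = 15/8)
D(K, z) = 15/8 + z (D(K, z) = z + 15/8 = 15/8 + z)
1/(-12*316 + D(52, 73)) = 1/(-12*316 + (15/8 + 73)) = 1/(-3792 + 599/8) = 1/(-29737/8) = -8/29737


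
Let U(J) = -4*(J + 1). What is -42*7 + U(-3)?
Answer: -286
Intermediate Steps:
U(J) = -4 - 4*J (U(J) = -4*(1 + J) = -4 - 4*J)
-42*7 + U(-3) = -42*7 + (-4 - 4*(-3)) = -294 + (-4 + 12) = -294 + 8 = -286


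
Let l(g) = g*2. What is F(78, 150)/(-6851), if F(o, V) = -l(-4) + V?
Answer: -158/6851 ≈ -0.023062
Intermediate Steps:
l(g) = 2*g
F(o, V) = 8 + V (F(o, V) = -2*(-4) + V = -1*(-8) + V = 8 + V)
F(78, 150)/(-6851) = (8 + 150)/(-6851) = 158*(-1/6851) = -158/6851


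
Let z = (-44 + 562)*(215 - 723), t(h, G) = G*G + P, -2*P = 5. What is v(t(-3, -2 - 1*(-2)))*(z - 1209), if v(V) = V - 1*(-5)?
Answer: -1321765/2 ≈ -6.6088e+5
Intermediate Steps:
P = -5/2 (P = -1/2*5 = -5/2 ≈ -2.5000)
t(h, G) = -5/2 + G**2 (t(h, G) = G*G - 5/2 = G**2 - 5/2 = -5/2 + G**2)
v(V) = 5 + V (v(V) = V + 5 = 5 + V)
z = -263144 (z = 518*(-508) = -263144)
v(t(-3, -2 - 1*(-2)))*(z - 1209) = (5 + (-5/2 + (-2 - 1*(-2))**2))*(-263144 - 1209) = (5 + (-5/2 + (-2 + 2)**2))*(-264353) = (5 + (-5/2 + 0**2))*(-264353) = (5 + (-5/2 + 0))*(-264353) = (5 - 5/2)*(-264353) = (5/2)*(-264353) = -1321765/2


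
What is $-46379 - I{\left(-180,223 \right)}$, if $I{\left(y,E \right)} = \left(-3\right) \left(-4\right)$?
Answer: $-46391$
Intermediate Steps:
$I{\left(y,E \right)} = 12$
$-46379 - I{\left(-180,223 \right)} = -46379 - 12 = -46391$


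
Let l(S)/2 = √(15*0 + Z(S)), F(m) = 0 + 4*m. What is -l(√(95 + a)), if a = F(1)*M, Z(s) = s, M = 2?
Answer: -2*103^(¼) ≈ -6.3715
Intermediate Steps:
F(m) = 4*m
a = 8 (a = (4*1)*2 = 4*2 = 8)
l(S) = 2*√S (l(S) = 2*√(15*0 + S) = 2*√(0 + S) = 2*√S)
-l(√(95 + a)) = -2*√(√(95 + 8)) = -2*√(√103) = -2*103^(¼)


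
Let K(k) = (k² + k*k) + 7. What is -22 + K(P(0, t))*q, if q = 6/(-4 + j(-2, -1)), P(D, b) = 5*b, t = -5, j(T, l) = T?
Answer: -1279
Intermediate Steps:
K(k) = 7 + 2*k² (K(k) = (k² + k²) + 7 = 2*k² + 7 = 7 + 2*k²)
q = -1 (q = 6/(-4 - 2) = 6/(-6) = 6*(-⅙) = -1)
-22 + K(P(0, t))*q = -22 + (7 + 2*(5*(-5))²)*(-1) = -22 + (7 + 2*(-25)²)*(-1) = -22 + (7 + 2*625)*(-1) = -22 + (7 + 1250)*(-1) = -22 + 1257*(-1) = -22 - 1257 = -1279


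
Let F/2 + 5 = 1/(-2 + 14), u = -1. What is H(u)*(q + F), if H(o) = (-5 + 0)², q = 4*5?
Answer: 1525/6 ≈ 254.17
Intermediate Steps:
F = -59/6 (F = -10 + 2/(-2 + 14) = -10 + 2/12 = -10 + 2*(1/12) = -10 + ⅙ = -59/6 ≈ -9.8333)
q = 20
H(o) = 25 (H(o) = (-5)² = 25)
H(u)*(q + F) = 25*(20 - 59/6) = 25*(61/6) = 1525/6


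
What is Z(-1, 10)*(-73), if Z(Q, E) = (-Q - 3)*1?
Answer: 146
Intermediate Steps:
Z(Q, E) = -3 - Q (Z(Q, E) = (-3 - Q)*1 = -3 - Q)
Z(-1, 10)*(-73) = (-3 - 1*(-1))*(-73) = (-3 + 1)*(-73) = -2*(-73) = 146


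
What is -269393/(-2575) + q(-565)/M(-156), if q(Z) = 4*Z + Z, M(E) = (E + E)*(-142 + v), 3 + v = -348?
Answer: 41429679313/396076200 ≈ 104.60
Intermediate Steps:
v = -351 (v = -3 - 348 = -351)
M(E) = -986*E (M(E) = (E + E)*(-142 - 351) = (2*E)*(-493) = -986*E)
q(Z) = 5*Z
-269393/(-2575) + q(-565)/M(-156) = -269393/(-2575) + (5*(-565))/((-986*(-156))) = -269393*(-1/2575) - 2825/153816 = 269393/2575 - 2825*1/153816 = 269393/2575 - 2825/153816 = 41429679313/396076200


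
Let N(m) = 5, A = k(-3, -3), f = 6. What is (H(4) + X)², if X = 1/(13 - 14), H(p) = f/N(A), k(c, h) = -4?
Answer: 1/25 ≈ 0.040000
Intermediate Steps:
A = -4
H(p) = 6/5
X = -1 (X = 1/(-1) = -1)
(H(4) + X)² = (6/5 - 1)² = (⅕)² = 1/25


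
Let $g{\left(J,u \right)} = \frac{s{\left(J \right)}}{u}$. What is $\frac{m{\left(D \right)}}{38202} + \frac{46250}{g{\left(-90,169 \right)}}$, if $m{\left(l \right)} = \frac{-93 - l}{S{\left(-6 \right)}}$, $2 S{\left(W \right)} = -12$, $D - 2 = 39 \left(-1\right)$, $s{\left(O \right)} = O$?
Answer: $- \frac{1658868787}{19101} \approx -86847.0$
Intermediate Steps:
$D = -37$ ($D = 2 + 39 \left(-1\right) = 2 - 39 = -37$)
$S{\left(W \right)} = -6$ ($S{\left(W \right)} = \frac{1}{2} \left(-12\right) = -6$)
$m{\left(l \right)} = \frac{31}{2} + \frac{l}{6}$ ($m{\left(l \right)} = \frac{-93 - l}{-6} = \left(-93 - l\right) \left(- \frac{1}{6}\right) = \frac{31}{2} + \frac{l}{6}$)
$g{\left(J,u \right)} = \frac{J}{u}$
$\frac{m{\left(D \right)}}{38202} + \frac{46250}{g{\left(-90,169 \right)}} = \frac{\frac{31}{2} + \frac{1}{6} \left(-37\right)}{38202} + \frac{46250}{\left(-90\right) \frac{1}{169}} = \left(\frac{31}{2} - \frac{37}{6}\right) \frac{1}{38202} + \frac{46250}{\left(-90\right) \frac{1}{169}} = \frac{28}{3} \cdot \frac{1}{38202} + \frac{46250}{- \frac{90}{169}} = \frac{14}{57303} + 46250 \left(- \frac{169}{90}\right) = \frac{14}{57303} - \frac{781625}{9} = - \frac{1658868787}{19101}$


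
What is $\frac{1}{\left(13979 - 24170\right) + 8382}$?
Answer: $- \frac{1}{1809} \approx -0.00055279$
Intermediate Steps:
$\frac{1}{\left(13979 - 24170\right) + 8382} = \frac{1}{-10191 + 8382} = \frac{1}{-1809} = - \frac{1}{1809}$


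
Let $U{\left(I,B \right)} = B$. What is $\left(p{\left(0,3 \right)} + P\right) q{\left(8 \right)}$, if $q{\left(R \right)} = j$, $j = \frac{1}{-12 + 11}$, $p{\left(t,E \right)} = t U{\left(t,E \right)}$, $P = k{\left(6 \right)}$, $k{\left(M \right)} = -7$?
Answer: $7$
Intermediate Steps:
$P = -7$
$p{\left(t,E \right)} = E t$ ($p{\left(t,E \right)} = t E = E t$)
$j = -1$ ($j = \frac{1}{-1} = -1$)
$q{\left(R \right)} = -1$
$\left(p{\left(0,3 \right)} + P\right) q{\left(8 \right)} = \left(3 \cdot 0 - 7\right) \left(-1\right) = \left(0 - 7\right) \left(-1\right) = \left(-7\right) \left(-1\right) = 7$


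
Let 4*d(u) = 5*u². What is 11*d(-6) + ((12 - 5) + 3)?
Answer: 505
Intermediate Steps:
d(u) = 5*u²/4 (d(u) = (5*u²)/4 = 5*u²/4)
11*d(-6) + ((12 - 5) + 3) = 11*((5/4)*(-6)²) + ((12 - 5) + 3) = 11*((5/4)*36) + (7 + 3) = 11*45 + 10 = 495 + 10 = 505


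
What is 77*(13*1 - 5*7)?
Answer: -1694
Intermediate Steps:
77*(13*1 - 5*7) = 77*(13 - 35) = 77*(-22) = -1694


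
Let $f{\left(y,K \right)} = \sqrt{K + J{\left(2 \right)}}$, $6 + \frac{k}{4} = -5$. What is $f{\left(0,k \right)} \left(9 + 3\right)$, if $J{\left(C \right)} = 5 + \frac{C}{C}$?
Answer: $12 i \sqrt{38} \approx 73.973 i$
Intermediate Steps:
$k = -44$ ($k = -24 + 4 \left(-5\right) = -24 - 20 = -44$)
$J{\left(C \right)} = 6$ ($J{\left(C \right)} = 5 + 1 = 6$)
$f{\left(y,K \right)} = \sqrt{6 + K}$ ($f{\left(y,K \right)} = \sqrt{K + 6} = \sqrt{6 + K}$)
$f{\left(0,k \right)} \left(9 + 3\right) = \sqrt{6 - 44} \left(9 + 3\right) = \sqrt{-38} \cdot 12 = i \sqrt{38} \cdot 12 = 12 i \sqrt{38}$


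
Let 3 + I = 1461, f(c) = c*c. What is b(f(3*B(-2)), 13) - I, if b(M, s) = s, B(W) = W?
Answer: -1445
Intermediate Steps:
f(c) = c**2
I = 1458 (I = -3 + 1461 = 1458)
b(f(3*B(-2)), 13) - I = 13 - 1*1458 = 13 - 1458 = -1445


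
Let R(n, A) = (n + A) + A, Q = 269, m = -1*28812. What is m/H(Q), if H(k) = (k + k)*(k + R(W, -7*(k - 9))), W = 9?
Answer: 7203/452189 ≈ 0.015929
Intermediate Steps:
m = -28812
R(n, A) = n + 2*A (R(n, A) = (A + n) + A = n + 2*A)
H(k) = 2*k*(135 - 13*k) (H(k) = (k + k)*(k + (9 + 2*(-7*(k - 9)))) = (2*k)*(k + (9 + 2*(-7*(-9 + k)))) = (2*k)*(k + (9 + 2*(63 - 7*k))) = (2*k)*(k + (9 + (126 - 14*k))) = (2*k)*(k + (135 - 14*k)) = (2*k)*(135 - 13*k) = 2*k*(135 - 13*k))
m/H(Q) = -28812*1/(538*(135 - 13*269)) = -28812*1/(538*(135 - 3497)) = -28812/(2*269*(-3362)) = -28812/(-1808756) = -28812*(-1/1808756) = 7203/452189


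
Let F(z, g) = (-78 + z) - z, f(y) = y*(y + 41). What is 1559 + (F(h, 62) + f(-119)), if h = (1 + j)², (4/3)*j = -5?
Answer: 10763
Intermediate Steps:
j = -15/4 (j = (¾)*(-5) = -15/4 ≈ -3.7500)
f(y) = y*(41 + y)
h = 121/16 (h = (1 - 15/4)² = (-11/4)² = 121/16 ≈ 7.5625)
F(z, g) = -78
1559 + (F(h, 62) + f(-119)) = 1559 + (-78 - 119*(41 - 119)) = 1559 + (-78 - 119*(-78)) = 1559 + (-78 + 9282) = 1559 + 9204 = 10763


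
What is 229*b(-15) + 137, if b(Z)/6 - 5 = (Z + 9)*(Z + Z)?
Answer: 254327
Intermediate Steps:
b(Z) = 30 + 12*Z*(9 + Z) (b(Z) = 30 + 6*((Z + 9)*(Z + Z)) = 30 + 6*((9 + Z)*(2*Z)) = 30 + 6*(2*Z*(9 + Z)) = 30 + 12*Z*(9 + Z))
229*b(-15) + 137 = 229*(30 + 12*(-15)² + 108*(-15)) + 137 = 229*(30 + 12*225 - 1620) + 137 = 229*(30 + 2700 - 1620) + 137 = 229*1110 + 137 = 254190 + 137 = 254327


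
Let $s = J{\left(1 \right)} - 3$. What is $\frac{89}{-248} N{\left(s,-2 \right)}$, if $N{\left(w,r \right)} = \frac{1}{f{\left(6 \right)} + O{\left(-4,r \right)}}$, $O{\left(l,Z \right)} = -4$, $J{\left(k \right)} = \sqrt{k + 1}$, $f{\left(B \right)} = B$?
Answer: $- \frac{89}{496} \approx -0.17944$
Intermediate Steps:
$J{\left(k \right)} = \sqrt{1 + k}$
$s = -3 + \sqrt{2}$ ($s = \sqrt{1 + 1} - 3 = \sqrt{2} - 3 = -3 + \sqrt{2} \approx -1.5858$)
$N{\left(w,r \right)} = \frac{1}{2}$ ($N{\left(w,r \right)} = \frac{1}{6 - 4} = \frac{1}{2}$)
$\frac{89}{-248} N{\left(s,-2 \right)} = \frac{89}{-248} \cdot \frac{1}{2} = 89 \left(- \frac{1}{248}\right) \frac{1}{2} = \left(- \frac{89}{248}\right) \frac{1}{2} = - \frac{89}{496}$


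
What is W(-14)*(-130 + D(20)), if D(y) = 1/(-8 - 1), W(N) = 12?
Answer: -4684/3 ≈ -1561.3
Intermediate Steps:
D(y) = -1/9 (D(y) = 1/(-9) = -1/9)
W(-14)*(-130 + D(20)) = 12*(-130 - 1/9) = 12*(-1171/9) = -4684/3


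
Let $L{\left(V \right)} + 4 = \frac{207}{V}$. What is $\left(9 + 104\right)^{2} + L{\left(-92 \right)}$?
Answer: $\frac{51051}{4} \approx 12763.0$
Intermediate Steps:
$L{\left(V \right)} = -4 + \frac{207}{V}$
$\left(9 + 104\right)^{2} + L{\left(-92 \right)} = \left(9 + 104\right)^{2} - \left(4 - \frac{207}{-92}\right) = 113^{2} + \left(-4 + 207 \left(- \frac{1}{92}\right)\right) = 12769 - \frac{25}{4} = \frac{51051}{4}$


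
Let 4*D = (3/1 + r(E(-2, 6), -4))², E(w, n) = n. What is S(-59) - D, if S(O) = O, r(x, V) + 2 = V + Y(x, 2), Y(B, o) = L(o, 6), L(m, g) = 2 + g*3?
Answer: -525/4 ≈ -131.25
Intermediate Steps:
L(m, g) = 2 + 3*g
Y(B, o) = 20 (Y(B, o) = 2 + 3*6 = 2 + 18 = 20)
r(x, V) = 18 + V (r(x, V) = -2 + (V + 20) = -2 + (20 + V) = 18 + V)
D = 289/4 (D = (3/1 + (18 - 4))²/4 = (3*1 + 14)²/4 = (3 + 14)²/4 = (¼)*17² = (¼)*289 = 289/4 ≈ 72.250)
S(-59) - D = -59 - 1*289/4 = -59 - 289/4 = -525/4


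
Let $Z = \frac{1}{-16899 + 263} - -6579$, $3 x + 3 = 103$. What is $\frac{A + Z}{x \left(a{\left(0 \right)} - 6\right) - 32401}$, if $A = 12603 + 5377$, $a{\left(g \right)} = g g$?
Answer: $- \frac{136187841}{180783412} \approx -0.75332$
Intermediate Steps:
$x = \frac{100}{3}$ ($x = -1 + \frac{1}{3} \cdot 103 = -1 + \frac{103}{3} = \frac{100}{3} \approx 33.333$)
$a{\left(g \right)} = g^{2}$
$Z = \frac{109448243}{16636}$ ($Z = \frac{1}{-16636} + 6579 = - \frac{1}{16636} + 6579 = \frac{109448243}{16636} \approx 6579.0$)
$A = 17980$
$\frac{A + Z}{x \left(a{\left(0 \right)} - 6\right) - 32401} = \frac{17980 + \frac{109448243}{16636}}{\frac{100 \left(0^{2} - 6\right)}{3} - 32401} = \frac{408563523}{16636 \left(\frac{100 \left(0 - 6\right)}{3} - 32401\right)} = \frac{408563523}{16636 \left(\frac{100}{3} \left(-6\right) - 32401\right)} = \frac{408563523}{16636 \left(-200 - 32401\right)} = \frac{408563523}{16636 \left(-32601\right)} = \frac{408563523}{16636} \left(- \frac{1}{32601}\right) = - \frac{136187841}{180783412}$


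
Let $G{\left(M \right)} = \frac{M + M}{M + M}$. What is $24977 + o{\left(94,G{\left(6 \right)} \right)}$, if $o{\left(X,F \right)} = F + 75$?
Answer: $25053$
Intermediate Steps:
$G{\left(M \right)} = 1$ ($G{\left(M \right)} = \frac{2 M}{2 M} = 2 M \frac{1}{2 M} = 1$)
$o{\left(X,F \right)} = 75 + F$
$24977 + o{\left(94,G{\left(6 \right)} \right)} = 24977 + \left(75 + 1\right) = 24977 + 76 = 25053$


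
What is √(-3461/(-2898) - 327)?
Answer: I*√304027570/966 ≈ 18.05*I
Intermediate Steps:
√(-3461/(-2898) - 327) = √(-3461*(-1/2898) - 327) = √(3461/2898 - 327) = √(-944185/2898) = I*√304027570/966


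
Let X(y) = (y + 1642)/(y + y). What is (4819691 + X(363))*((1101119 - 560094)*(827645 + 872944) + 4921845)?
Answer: 536566849530678951245/121 ≈ 4.4344e+18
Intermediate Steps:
X(y) = (1642 + y)/(2*y) (X(y) = (1642 + y)/((2*y)) = (1642 + y)*(1/(2*y)) = (1642 + y)/(2*y))
(4819691 + X(363))*((1101119 - 560094)*(827645 + 872944) + 4921845) = (4819691 + (½)*(1642 + 363)/363)*((1101119 - 560094)*(827645 + 872944) + 4921845) = (4819691 + (½)*(1/363)*2005)*(541025*1700589 + 4921845) = (4819691 + 2005/726)*(920061163725 + 4921845) = (3499097671/726)*920066085570 = 536566849530678951245/121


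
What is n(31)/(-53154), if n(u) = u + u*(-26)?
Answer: 775/53154 ≈ 0.014580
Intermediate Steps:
n(u) = -25*u (n(u) = u - 26*u = -25*u)
n(31)/(-53154) = -25*31/(-53154) = -775*(-1/53154) = 775/53154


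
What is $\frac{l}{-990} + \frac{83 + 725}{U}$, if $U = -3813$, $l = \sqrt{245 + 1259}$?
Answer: $- \frac{808}{3813} - \frac{2 \sqrt{94}}{495} \approx -0.25108$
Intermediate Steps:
$l = 4 \sqrt{94}$ ($l = \sqrt{1504} = 4 \sqrt{94} \approx 38.781$)
$\frac{l}{-990} + \frac{83 + 725}{U} = \frac{4 \sqrt{94}}{-990} + \frac{83 + 725}{-3813} = 4 \sqrt{94} \left(- \frac{1}{990}\right) + 808 \left(- \frac{1}{3813}\right) = - \frac{2 \sqrt{94}}{495} - \frac{808}{3813} = - \frac{808}{3813} - \frac{2 \sqrt{94}}{495}$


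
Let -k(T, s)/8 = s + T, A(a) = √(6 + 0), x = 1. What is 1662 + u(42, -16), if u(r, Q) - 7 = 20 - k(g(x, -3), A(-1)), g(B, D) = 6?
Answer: 1737 + 8*√6 ≈ 1756.6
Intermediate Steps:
A(a) = √6
k(T, s) = -8*T - 8*s (k(T, s) = -8*(s + T) = -8*(T + s) = -8*T - 8*s)
u(r, Q) = 75 + 8*√6 (u(r, Q) = 7 + (20 - (-8*6 - 8*√6)) = 7 + (20 - (-48 - 8*√6)) = 7 + (20 + (48 + 8*√6)) = 7 + (68 + 8*√6) = 75 + 8*√6)
1662 + u(42, -16) = 1662 + (75 + 8*√6) = 1737 + 8*√6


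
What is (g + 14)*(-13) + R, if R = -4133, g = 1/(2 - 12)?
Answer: -43137/10 ≈ -4313.7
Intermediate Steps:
g = -⅒ (g = 1/(-10) = -⅒ ≈ -0.10000)
(g + 14)*(-13) + R = (-⅒ + 14)*(-13) - 4133 = (139/10)*(-13) - 4133 = -1807/10 - 4133 = -43137/10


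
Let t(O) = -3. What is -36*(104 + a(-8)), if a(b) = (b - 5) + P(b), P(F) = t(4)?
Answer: -3168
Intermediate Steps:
P(F) = -3
a(b) = -8 + b (a(b) = (b - 5) - 3 = (-5 + b) - 3 = -8 + b)
-36*(104 + a(-8)) = -36*(104 + (-8 - 8)) = -36*(104 - 16) = -36*88 = -3168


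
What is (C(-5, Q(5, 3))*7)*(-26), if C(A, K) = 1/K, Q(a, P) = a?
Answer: -182/5 ≈ -36.400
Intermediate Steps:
(C(-5, Q(5, 3))*7)*(-26) = (7/5)*(-26) = -182/5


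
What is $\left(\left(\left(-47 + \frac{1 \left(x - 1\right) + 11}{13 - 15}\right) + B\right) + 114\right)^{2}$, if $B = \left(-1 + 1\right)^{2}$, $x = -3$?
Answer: $\frac{16129}{4} \approx 4032.3$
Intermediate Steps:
$B = 0$ ($B = 0^{2} = 0$)
$\left(\left(\left(-47 + \frac{1 \left(x - 1\right) + 11}{13 - 15}\right) + B\right) + 114\right)^{2} = \left(\left(\left(-47 + \frac{1 \left(-3 - 1\right) + 11}{13 - 15}\right) + 0\right) + 114\right)^{2} = \left(\left(\left(-47 + \frac{1 \left(-4\right) + 11}{-2}\right) + 0\right) + 114\right)^{2} = \left(\left(\left(-47 + \left(-4 + 11\right) \left(- \frac{1}{2}\right)\right) + 0\right) + 114\right)^{2} = \left(\left(\left(-47 + 7 \left(- \frac{1}{2}\right)\right) + 0\right) + 114\right)^{2} = \left(\left(\left(-47 - \frac{7}{2}\right) + 0\right) + 114\right)^{2} = \left(\left(- \frac{101}{2} + 0\right) + 114\right)^{2} = \left(- \frac{101}{2} + 114\right)^{2} = \left(\frac{127}{2}\right)^{2} = \frac{16129}{4}$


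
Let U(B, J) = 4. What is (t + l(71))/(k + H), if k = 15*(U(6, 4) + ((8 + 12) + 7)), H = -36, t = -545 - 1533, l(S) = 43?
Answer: -185/39 ≈ -4.7436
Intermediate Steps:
t = -2078
k = 465 (k = 15*(4 + ((8 + 12) + 7)) = 15*(4 + (20 + 7)) = 15*(4 + 27) = 15*31 = 465)
(t + l(71))/(k + H) = (-2078 + 43)/(465 - 36) = -2035/429 = -2035*1/429 = -185/39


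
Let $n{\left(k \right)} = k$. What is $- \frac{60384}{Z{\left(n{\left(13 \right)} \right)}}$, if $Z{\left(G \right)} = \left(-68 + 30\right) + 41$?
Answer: $-20128$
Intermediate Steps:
$Z{\left(G \right)} = 3$ ($Z{\left(G \right)} = -38 + 41 = 3$)
$- \frac{60384}{Z{\left(n{\left(13 \right)} \right)}} = - \frac{60384}{3} = \left(-60384\right) \frac{1}{3} = -20128$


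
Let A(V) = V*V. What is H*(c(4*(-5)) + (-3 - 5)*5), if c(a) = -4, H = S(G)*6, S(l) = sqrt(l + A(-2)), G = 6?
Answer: -264*sqrt(10) ≈ -834.84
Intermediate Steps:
A(V) = V**2
S(l) = sqrt(4 + l) (S(l) = sqrt(l + (-2)**2) = sqrt(l + 4) = sqrt(4 + l))
H = 6*sqrt(10) (H = sqrt(4 + 6)*6 = sqrt(10)*6 = 6*sqrt(10) ≈ 18.974)
H*(c(4*(-5)) + (-3 - 5)*5) = (6*sqrt(10))*(-4 + (-3 - 5)*5) = (6*sqrt(10))*(-4 - 8*5) = (6*sqrt(10))*(-4 - 40) = (6*sqrt(10))*(-44) = -264*sqrt(10)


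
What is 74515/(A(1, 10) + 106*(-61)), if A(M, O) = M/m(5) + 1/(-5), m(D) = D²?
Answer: -1862875/161654 ≈ -11.524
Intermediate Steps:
A(M, O) = -⅕ + M/25 (A(M, O) = M/(5²) + 1/(-5) = M/25 + 1*(-⅕) = M*(1/25) - ⅕ = M/25 - ⅕ = -⅕ + M/25)
74515/(A(1, 10) + 106*(-61)) = 74515/((-⅕ + (1/25)*1) + 106*(-61)) = 74515/((-⅕ + 1/25) - 6466) = 74515/(-4/25 - 6466) = 74515/(-161654/25) = 74515*(-25/161654) = -1862875/161654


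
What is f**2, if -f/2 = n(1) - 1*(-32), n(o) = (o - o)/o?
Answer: 4096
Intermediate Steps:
n(o) = 0 (n(o) = 0/o = 0)
f = -64 (f = -2*(0 - 1*(-32)) = -2*(0 + 32) = -2*32 = -64)
f**2 = (-64)**2 = 4096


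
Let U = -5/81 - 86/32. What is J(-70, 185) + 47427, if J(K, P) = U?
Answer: 61461829/1296 ≈ 47424.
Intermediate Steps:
U = -3563/1296 (U = -5*1/81 - 86*1/32 = -5/81 - 43/16 = -3563/1296 ≈ -2.7492)
J(K, P) = -3563/1296
J(-70, 185) + 47427 = -3563/1296 + 47427 = 61461829/1296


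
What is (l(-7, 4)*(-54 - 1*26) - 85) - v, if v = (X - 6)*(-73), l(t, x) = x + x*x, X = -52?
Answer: -5919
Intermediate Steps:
l(t, x) = x + x²
v = 4234 (v = (-52 - 6)*(-73) = -58*(-73) = 4234)
(l(-7, 4)*(-54 - 1*26) - 85) - v = ((4*(1 + 4))*(-54 - 1*26) - 85) - 1*4234 = ((4*5)*(-54 - 26) - 85) - 4234 = (20*(-80) - 85) - 4234 = (-1600 - 85) - 4234 = -1685 - 4234 = -5919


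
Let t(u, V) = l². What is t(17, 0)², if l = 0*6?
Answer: 0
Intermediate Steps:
l = 0
t(u, V) = 0 (t(u, V) = 0² = 0)
t(17, 0)² = 0² = 0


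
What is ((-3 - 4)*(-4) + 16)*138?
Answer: 6072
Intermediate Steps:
((-3 - 4)*(-4) + 16)*138 = (-7*(-4) + 16)*138 = (28 + 16)*138 = 44*138 = 6072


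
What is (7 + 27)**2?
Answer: 1156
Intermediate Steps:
(7 + 27)**2 = 34**2 = 1156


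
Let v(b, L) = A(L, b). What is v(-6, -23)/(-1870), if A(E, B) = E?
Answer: 23/1870 ≈ 0.012299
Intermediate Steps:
v(b, L) = L
v(-6, -23)/(-1870) = -23/(-1870) = -23*(-1/1870) = 23/1870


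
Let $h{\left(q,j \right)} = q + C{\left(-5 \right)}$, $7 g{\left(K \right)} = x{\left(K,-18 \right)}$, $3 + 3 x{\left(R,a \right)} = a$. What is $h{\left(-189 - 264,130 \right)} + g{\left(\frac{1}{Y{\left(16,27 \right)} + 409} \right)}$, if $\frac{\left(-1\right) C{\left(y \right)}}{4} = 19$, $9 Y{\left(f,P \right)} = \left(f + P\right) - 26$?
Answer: $-530$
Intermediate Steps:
$Y{\left(f,P \right)} = - \frac{26}{9} + \frac{P}{9} + \frac{f}{9}$ ($Y{\left(f,P \right)} = \frac{\left(f + P\right) - 26}{9} = \frac{\left(P + f\right) - 26}{9} = \frac{-26 + P + f}{9} = - \frac{26}{9} + \frac{P}{9} + \frac{f}{9}$)
$x{\left(R,a \right)} = -1 + \frac{a}{3}$
$g{\left(K \right)} = -1$ ($g{\left(K \right)} = \frac{-1 + \frac{1}{3} \left(-18\right)}{7} = \frac{-1 - 6}{7} = \frac{1}{7} \left(-7\right) = -1$)
$C{\left(y \right)} = -76$ ($C{\left(y \right)} = \left(-4\right) 19 = -76$)
$h{\left(q,j \right)} = -76 + q$ ($h{\left(q,j \right)} = q - 76 = -76 + q$)
$h{\left(-189 - 264,130 \right)} + g{\left(\frac{1}{Y{\left(16,27 \right)} + 409} \right)} = \left(-76 - 453\right) - 1 = -529 - 1 = -530$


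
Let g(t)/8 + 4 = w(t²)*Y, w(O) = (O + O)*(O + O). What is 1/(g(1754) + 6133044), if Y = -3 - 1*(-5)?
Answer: 1/605756850821396 ≈ 1.6508e-15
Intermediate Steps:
w(O) = 4*O² (w(O) = (2*O)*(2*O) = 4*O²)
Y = 2 (Y = -3 + 5 = 2)
g(t) = -32 + 64*t⁴ (g(t) = -32 + 8*((4*(t²)²)*2) = -32 + 8*((4*t⁴)*2) = -32 + 8*(8*t⁴) = -32 + 64*t⁴)
1/(g(1754) + 6133044) = 1/((-32 + 64*1754⁴) + 6133044) = 1/((-32 + 64*9464950698256) + 6133044) = 1/((-32 + 605756844688384) + 6133044) = 1/(605756844688352 + 6133044) = 1/605756850821396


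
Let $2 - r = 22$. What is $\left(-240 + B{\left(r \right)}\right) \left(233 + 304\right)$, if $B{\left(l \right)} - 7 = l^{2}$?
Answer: $89679$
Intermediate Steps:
$r = -20$ ($r = 2 - 22 = -20$)
$B{\left(l \right)} = 7 + l^{2}$
$\left(-240 + B{\left(r \right)}\right) \left(233 + 304\right) = \left(-240 + \left(7 + \left(-20\right)^{2}\right)\right) \left(233 + 304\right) = \left(-240 + \left(7 + 400\right)\right) 537 = \left(-240 + 407\right) 537 = 167 \cdot 537 = 89679$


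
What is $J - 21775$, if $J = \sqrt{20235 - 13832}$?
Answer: $-21775 + \sqrt{6403} \approx -21695.0$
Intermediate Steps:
$J = \sqrt{6403}$ ($J = \sqrt{20235 - 13832} = \sqrt{6403} \approx 80.019$)
$J - 21775 = \sqrt{6403} - 21775 = -21775 + \sqrt{6403}$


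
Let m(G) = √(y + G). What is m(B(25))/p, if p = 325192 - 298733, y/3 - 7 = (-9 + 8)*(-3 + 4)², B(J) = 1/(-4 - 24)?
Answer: √3521/370426 ≈ 0.00016019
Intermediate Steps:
B(J) = -1/28 (B(J) = 1/(-28) = -1/28)
y = 18 (y = 21 + 3*((-9 + 8)*(-3 + 4)²) = 21 + 3*(-1*1²) = 21 + 3*(-1*1) = 21 + 3*(-1) = 21 - 3 = 18)
m(G) = √(18 + G)
p = 26459
m(B(25))/p = √(18 - 1/28)/26459 = √(503/28)*(1/26459) = (√3521/14)*(1/26459) = √3521/370426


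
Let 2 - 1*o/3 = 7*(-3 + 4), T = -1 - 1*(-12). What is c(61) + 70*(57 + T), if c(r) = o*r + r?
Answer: 3906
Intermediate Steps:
T = 11 (T = -1 + 12 = 11)
o = -15 (o = 6 - 21*(-3 + 4) = 6 - 21 = -15)
c(r) = -14*r (c(r) = -15*r + r = -14*r)
c(61) + 70*(57 + T) = -14*61 + 70*(57 + 11) = -854 + 70*68 = -854 + 4760 = 3906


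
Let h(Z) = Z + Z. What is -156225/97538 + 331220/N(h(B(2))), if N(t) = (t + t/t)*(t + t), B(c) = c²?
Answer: 4035504995/1755684 ≈ 2298.5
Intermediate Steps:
h(Z) = 2*Z
N(t) = 2*t*(1 + t) (N(t) = (t + 1)*(2*t) = (1 + t)*(2*t) = 2*t*(1 + t))
-156225/97538 + 331220/N(h(B(2))) = -156225/97538 + 331220/((2*(2*2²)*(1 + 2*2²))) = -156225*1/97538 + 331220/((2*(2*4)*(1 + 2*4))) = -156225/97538 + 331220/((2*8*(1 + 8))) = -156225/97538 + 331220/((2*8*9)) = -156225/97538 + 331220/144 = -156225/97538 + 331220*(1/144) = -156225/97538 + 82805/36 = 4035504995/1755684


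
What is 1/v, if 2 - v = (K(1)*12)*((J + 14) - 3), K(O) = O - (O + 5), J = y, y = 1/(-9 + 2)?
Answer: 7/4574 ≈ 0.0015304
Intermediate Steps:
y = -⅐ (y = 1/(-7) = -⅐ ≈ -0.14286)
J = -⅐ ≈ -0.14286
K(O) = -5 (K(O) = O - (5 + O) = O + (-5 - O) = -5)
v = 4574/7 (v = 2 - (-5*12)*((-⅐ + 14) - 3) = 2 - (-60)*(97/7 - 3) = 2 - (-60)*76/7 = 2 - 1*(-4560/7) = 2 + 4560/7 = 4574/7 ≈ 653.43)
1/v = 1/(4574/7) = 7/4574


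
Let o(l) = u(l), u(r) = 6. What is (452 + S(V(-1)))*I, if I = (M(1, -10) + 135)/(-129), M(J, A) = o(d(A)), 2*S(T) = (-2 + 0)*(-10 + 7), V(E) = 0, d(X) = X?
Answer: -21385/43 ≈ -497.33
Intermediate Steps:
o(l) = 6
S(T) = 3 (S(T) = ((-2 + 0)*(-10 + 7))/2 = (-2*(-3))/2 = (½)*6 = 3)
M(J, A) = 6
I = -47/43 (I = (6 + 135)/(-129) = 141*(-1/129) = -47/43 ≈ -1.0930)
(452 + S(V(-1)))*I = (452 + 3)*(-47/43) = 455*(-47/43) = -21385/43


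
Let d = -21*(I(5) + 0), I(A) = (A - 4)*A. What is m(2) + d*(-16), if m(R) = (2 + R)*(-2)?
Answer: 1672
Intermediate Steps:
I(A) = A*(-4 + A) (I(A) = (-4 + A)*A = A*(-4 + A))
d = -105 (d = -21*(5*(-4 + 5) + 0) = -21*(5*1 + 0) = -21*(5 + 0) = -21*5 = -7*15 = -105)
m(R) = -4 - 2*R
m(2) + d*(-16) = (-4 - 2*2) - 105*(-16) = (-4 - 4) + 1680 = -8 + 1680 = 1672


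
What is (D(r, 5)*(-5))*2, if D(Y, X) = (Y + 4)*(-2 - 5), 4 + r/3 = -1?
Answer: -770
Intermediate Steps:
r = -15 (r = -12 + 3*(-1) = -12 - 3 = -15)
D(Y, X) = -28 - 7*Y (D(Y, X) = (4 + Y)*(-7) = -28 - 7*Y)
(D(r, 5)*(-5))*2 = ((-28 - 7*(-15))*(-5))*2 = ((-28 + 105)*(-5))*2 = (77*(-5))*2 = -385*2 = -770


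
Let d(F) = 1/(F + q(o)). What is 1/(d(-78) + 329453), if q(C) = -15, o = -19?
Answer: 93/30639128 ≈ 3.0353e-6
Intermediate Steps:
d(F) = 1/(-15 + F) (d(F) = 1/(F - 15) = 1/(-15 + F))
1/(d(-78) + 329453) = 1/(1/(-15 - 78) + 329453) = 1/(1/(-93) + 329453) = 1/(-1/93 + 329453) = 1/(30639128/93) = 93/30639128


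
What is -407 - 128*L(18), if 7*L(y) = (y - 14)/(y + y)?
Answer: -25769/63 ≈ -409.03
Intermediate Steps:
L(y) = (-14 + y)/(14*y) (L(y) = ((y - 14)/(y + y))/7 = ((-14 + y)/((2*y)))/7 = ((-14 + y)*(1/(2*y)))/7 = ((-14 + y)/(2*y))/7 = (-14 + y)/(14*y))
-407 - 128*L(18) = -407 - 64*(-14 + 18)/(7*18) = -407 - 64*4/(7*18) = -407 - 128*1/63 = -407 - 128/63 = -25769/63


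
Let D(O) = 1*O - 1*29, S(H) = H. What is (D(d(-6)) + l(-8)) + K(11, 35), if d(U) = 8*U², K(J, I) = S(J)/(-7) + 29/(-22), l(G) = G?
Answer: 38209/154 ≈ 248.11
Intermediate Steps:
K(J, I) = -29/22 - J/7 (K(J, I) = J/(-7) + 29/(-22) = J*(-⅐) + 29*(-1/22) = -J/7 - 29/22 = -29/22 - J/7)
D(O) = -29 + O (D(O) = O - 29 = -29 + O)
(D(d(-6)) + l(-8)) + K(11, 35) = ((-29 + 8*(-6)²) - 8) + (-29/22 - ⅐*11) = ((-29 + 8*36) - 8) + (-29/22 - 11/7) = ((-29 + 288) - 8) - 445/154 = (259 - 8) - 445/154 = 251 - 445/154 = 38209/154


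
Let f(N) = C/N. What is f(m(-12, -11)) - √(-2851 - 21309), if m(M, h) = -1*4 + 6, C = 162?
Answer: 81 - 4*I*√1510 ≈ 81.0 - 155.43*I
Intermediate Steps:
m(M, h) = 2 (m(M, h) = -4 + 6 = 2)
f(N) = 162/N
f(m(-12, -11)) - √(-2851 - 21309) = 162/2 - √(-2851 - 21309) = 162*(½) - √(-24160) = 81 - 4*I*√1510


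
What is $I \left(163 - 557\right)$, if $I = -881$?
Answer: $347114$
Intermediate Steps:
$I \left(163 - 557\right) = - 881 \left(163 - 557\right) = \left(-881\right) \left(-394\right) = 347114$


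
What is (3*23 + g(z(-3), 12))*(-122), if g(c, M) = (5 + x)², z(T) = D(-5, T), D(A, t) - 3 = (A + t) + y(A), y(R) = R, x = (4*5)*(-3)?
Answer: -377468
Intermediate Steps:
x = -60 (x = 20*(-3) = -60)
D(A, t) = 3 + t + 2*A (D(A, t) = 3 + ((A + t) + A) = 3 + (t + 2*A) = 3 + t + 2*A)
z(T) = -7 + T (z(T) = 3 + T + 2*(-5) = 3 + T - 10 = -7 + T)
g(c, M) = 3025 (g(c, M) = (5 - 60)² = (-55)² = 3025)
(3*23 + g(z(-3), 12))*(-122) = (3*23 + 3025)*(-122) = (69 + 3025)*(-122) = 3094*(-122) = -377468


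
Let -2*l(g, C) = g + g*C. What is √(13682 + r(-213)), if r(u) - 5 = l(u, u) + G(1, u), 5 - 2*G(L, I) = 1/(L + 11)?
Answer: 5*I*√51198/12 ≈ 94.279*I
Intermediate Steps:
l(g, C) = -g/2 - C*g/2 (l(g, C) = -(g + g*C)/2 = -(g + C*g)/2 = -g/2 - C*g/2)
G(L, I) = 5/2 - 1/(2*(11 + L)) (G(L, I) = 5/2 - 1/(2*(L + 11)) = 5/2 - 1/(2*(11 + L)))
r(u) = 179/24 - u*(1 + u)/2 (r(u) = 5 + (-u*(1 + u)/2 + (54 + 5*1)/(2*(11 + 1))) = 5 + (-u*(1 + u)/2 + (½)*(54 + 5)/12) = 5 + (-u*(1 + u)/2 + (½)*(1/12)*59) = 5 + (-u*(1 + u)/2 + 59/24) = 5 + (59/24 - u*(1 + u)/2) = 179/24 - u*(1 + u)/2)
√(13682 + r(-213)) = √(13682 + (179/24 - ½*(-213)*(1 - 213))) = √(13682 + (179/24 - ½*(-213)*(-212))) = √(13682 + (179/24 - 22578)) = √(13682 - 541693/24) = √(-213325/24) = 5*I*√51198/12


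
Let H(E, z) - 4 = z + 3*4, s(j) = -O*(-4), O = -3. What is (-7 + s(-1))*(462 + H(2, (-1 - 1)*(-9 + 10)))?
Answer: -9044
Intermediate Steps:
s(j) = -12 (s(j) = -(-3)*(-4) = -1*12 = -12)
H(E, z) = 16 + z (H(E, z) = 4 + (z + 3*4) = 4 + (z + 12) = 4 + (12 + z) = 16 + z)
(-7 + s(-1))*(462 + H(2, (-1 - 1)*(-9 + 10))) = (-7 - 12)*(462 + (16 + (-1 - 1)*(-9 + 10))) = -19*(462 + (16 - 2*1)) = -19*(462 + (16 - 2)) = -19*(462 + 14) = -19*476 = -9044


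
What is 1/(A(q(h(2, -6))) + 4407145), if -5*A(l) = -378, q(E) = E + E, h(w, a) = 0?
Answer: 5/22036103 ≈ 2.2690e-7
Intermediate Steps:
q(E) = 2*E
A(l) = 378/5 (A(l) = -⅕*(-378) = 378/5)
1/(A(q(h(2, -6))) + 4407145) = 1/(378/5 + 4407145) = 1/(22036103/5) = 5/22036103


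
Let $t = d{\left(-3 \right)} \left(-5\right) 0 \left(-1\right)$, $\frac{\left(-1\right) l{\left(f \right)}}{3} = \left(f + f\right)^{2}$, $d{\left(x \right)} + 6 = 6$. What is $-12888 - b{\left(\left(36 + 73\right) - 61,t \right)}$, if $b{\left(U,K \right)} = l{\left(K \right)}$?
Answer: $-12888$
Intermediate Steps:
$d{\left(x \right)} = 0$ ($d{\left(x \right)} = -6 + 6 = 0$)
$l{\left(f \right)} = - 12 f^{2}$ ($l{\left(f \right)} = - 3 \left(f + f\right)^{2} = - 3 \left(2 f\right)^{2} = - 3 \cdot 4 f^{2} = - 12 f^{2}$)
$t = 0$ ($t = 0 \left(-5\right) 0 \left(-1\right) = 0 \cdot 0 = 0$)
$b{\left(U,K \right)} = - 12 K^{2}$
$-12888 - b{\left(\left(36 + 73\right) - 61,t \right)} = -12888 - - 12 \cdot 0^{2} = -12888 - \left(-12\right) 0 = -12888 - 0 = -12888 + 0 = -12888$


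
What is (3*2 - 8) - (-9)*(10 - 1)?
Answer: 79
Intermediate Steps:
(3*2 - 8) - (-9)*(10 - 1) = (6 - 8) - (-9)*9 = -2 - 1*(-81) = -2 + 81 = 79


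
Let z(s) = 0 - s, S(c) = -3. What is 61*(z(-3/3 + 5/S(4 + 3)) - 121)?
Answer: -21655/3 ≈ -7218.3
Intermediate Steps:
z(s) = -s
61*(z(-3/3 + 5/S(4 + 3)) - 121) = 61*(-(-3/3 + 5/(-3)) - 121) = 61*(-(-3*⅓ + 5*(-⅓)) - 121) = 61*(-(-1 - 5/3) - 121) = 61*(-1*(-8/3) - 121) = 61*(8/3 - 121) = 61*(-355/3) = -21655/3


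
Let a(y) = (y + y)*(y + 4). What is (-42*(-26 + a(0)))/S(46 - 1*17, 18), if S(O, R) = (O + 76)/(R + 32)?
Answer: 520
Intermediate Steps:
a(y) = 2*y*(4 + y) (a(y) = (2*y)*(4 + y) = 2*y*(4 + y))
S(O, R) = (76 + O)/(32 + R)
(-42*(-26 + a(0)))/S(46 - 1*17, 18) = (-42*(-26 + 2*0*(4 + 0)))/(((76 + (46 - 1*17))/(32 + 18))) = (-42*(-26 + 2*0*4))/(((76 + (46 - 17))/50)) = (-42*(-26 + 0))/(((76 + 29)/50)) = (-42*(-26))/(((1/50)*105)) = 1092/(21/10) = 1092*(10/21) = 520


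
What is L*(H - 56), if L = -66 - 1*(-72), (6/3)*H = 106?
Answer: -18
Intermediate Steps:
H = 53 (H = (1/2)*106 = 53)
L = 6 (L = -66 + 72 = 6)
L*(H - 56) = 6*(53 - 56) = 6*(-3) = -18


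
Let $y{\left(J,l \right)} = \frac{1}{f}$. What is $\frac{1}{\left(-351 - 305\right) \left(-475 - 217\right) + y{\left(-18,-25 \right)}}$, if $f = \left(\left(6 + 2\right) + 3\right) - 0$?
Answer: $\frac{11}{4993473} \approx 2.2029 \cdot 10^{-6}$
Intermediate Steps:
$f = 11$ ($f = \left(8 + 3\right) + 0 = 11 + 0 = 11$)
$y{\left(J,l \right)} = \frac{1}{11}$
$\frac{1}{\left(-351 - 305\right) \left(-475 - 217\right) + y{\left(-18,-25 \right)}} = \frac{1}{\left(-351 - 305\right) \left(-475 - 217\right) + \frac{1}{11}} = \frac{1}{\left(-656\right) \left(-692\right) + \frac{1}{11}} = \frac{1}{453952 + \frac{1}{11}} = \frac{1}{\frac{4993473}{11}} = \frac{11}{4993473}$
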